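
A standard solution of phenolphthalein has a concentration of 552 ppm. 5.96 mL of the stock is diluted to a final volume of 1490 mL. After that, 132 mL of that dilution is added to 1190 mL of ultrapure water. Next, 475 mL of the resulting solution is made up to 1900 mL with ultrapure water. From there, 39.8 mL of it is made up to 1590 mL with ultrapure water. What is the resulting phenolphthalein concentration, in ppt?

1380 ppt

Overall dilution factor = 250 × 10.02 × 4 × 39.95 = 4.00 × 10⁵.
552 ppm / 4.00 × 10⁵ = 1.38 × 10⁻³ ppm = 1380 ppt.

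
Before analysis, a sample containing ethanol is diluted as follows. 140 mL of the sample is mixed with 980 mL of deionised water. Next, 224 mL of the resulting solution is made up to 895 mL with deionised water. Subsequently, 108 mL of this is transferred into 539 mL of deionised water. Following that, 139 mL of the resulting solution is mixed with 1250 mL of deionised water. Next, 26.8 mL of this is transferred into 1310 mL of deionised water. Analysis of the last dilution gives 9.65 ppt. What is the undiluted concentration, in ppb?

Overall dilution factor = 8 × 3.996 × 5.991 × 9.993 × 49.88 = 9.54 × 10⁴.
Original = 9.65 ppt × 9.54 × 10⁴ = 9.21 × 10⁵ ppt = 921 ppb.

921 ppb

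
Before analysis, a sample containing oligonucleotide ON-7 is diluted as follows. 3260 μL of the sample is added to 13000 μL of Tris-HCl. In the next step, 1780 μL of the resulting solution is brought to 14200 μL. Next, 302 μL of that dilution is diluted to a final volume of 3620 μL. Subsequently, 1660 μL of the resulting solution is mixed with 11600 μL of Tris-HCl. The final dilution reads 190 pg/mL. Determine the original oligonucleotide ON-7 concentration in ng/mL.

Overall dilution factor = 4.988 × 7.978 × 11.99 × 7.988 = 3810.
Original = 190 pg/mL × 3810 = 7.24 × 10⁵ pg/mL = 724 ng/mL.

724 ng/mL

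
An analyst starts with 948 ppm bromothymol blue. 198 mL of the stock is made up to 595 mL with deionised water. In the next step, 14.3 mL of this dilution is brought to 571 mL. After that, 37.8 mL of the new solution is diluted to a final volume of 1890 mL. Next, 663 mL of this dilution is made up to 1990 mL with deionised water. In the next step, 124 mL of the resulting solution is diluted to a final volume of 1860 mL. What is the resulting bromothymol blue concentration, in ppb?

3.51 ppb

Overall dilution factor = 3.005 × 39.93 × 50 × 3.002 × 15 = 2.70 × 10⁵.
948 ppm / 2.70 × 10⁵ = 3.51 × 10⁻³ ppm = 3.51 ppb.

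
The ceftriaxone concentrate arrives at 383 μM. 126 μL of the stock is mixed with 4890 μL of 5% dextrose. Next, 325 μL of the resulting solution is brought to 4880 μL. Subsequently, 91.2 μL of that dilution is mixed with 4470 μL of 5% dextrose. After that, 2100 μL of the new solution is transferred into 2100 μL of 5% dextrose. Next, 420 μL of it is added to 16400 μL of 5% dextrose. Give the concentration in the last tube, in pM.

Overall dilution factor = 39.81 × 15.02 × 50.01 × 2 × 40.05 = 2.39 × 10⁶.
383 μM / 2.39 × 10⁶ = 1.60 × 10⁻⁴ μM = 160 pM.

160 pM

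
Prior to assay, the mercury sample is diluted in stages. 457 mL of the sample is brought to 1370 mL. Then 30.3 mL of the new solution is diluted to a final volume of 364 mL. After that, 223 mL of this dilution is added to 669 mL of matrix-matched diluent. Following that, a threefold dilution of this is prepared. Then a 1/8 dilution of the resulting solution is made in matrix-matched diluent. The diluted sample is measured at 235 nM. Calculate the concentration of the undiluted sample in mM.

0.812 mM

Overall dilution factor = 2.998 × 12.01 × 4 × 3 × 8 = 3457.
Original = 235 nM × 3457 = 8.12 × 10⁵ nM = 0.812 mM.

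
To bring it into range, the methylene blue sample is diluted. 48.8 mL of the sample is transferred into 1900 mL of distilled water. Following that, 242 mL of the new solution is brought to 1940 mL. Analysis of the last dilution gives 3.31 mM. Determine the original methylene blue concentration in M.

1.06 M

Overall dilution factor = 39.93 × 8.017 = 320.
Original = 3.31 mM × 320 = 1060 mM = 1.06 M.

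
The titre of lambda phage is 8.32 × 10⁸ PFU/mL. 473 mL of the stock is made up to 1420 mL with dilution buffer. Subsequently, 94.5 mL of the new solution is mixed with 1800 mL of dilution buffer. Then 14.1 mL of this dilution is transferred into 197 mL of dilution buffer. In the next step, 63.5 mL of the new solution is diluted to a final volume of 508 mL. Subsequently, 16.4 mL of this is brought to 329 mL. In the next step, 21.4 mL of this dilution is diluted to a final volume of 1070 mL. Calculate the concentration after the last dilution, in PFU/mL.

Overall dilution factor = 3.002 × 20.05 × 14.97 × 8 × 20.06 × 50 = 7.23 × 10⁶.
8.32 × 10⁸ PFU/mL / 7.23 × 10⁶ = 115 PFU/mL.

115 PFU/mL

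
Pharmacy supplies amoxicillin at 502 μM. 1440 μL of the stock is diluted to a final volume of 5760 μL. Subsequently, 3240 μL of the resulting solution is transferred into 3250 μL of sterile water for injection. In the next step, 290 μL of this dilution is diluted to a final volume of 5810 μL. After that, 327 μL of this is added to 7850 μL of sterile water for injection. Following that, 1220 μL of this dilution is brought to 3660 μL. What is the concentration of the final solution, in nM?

41.7 nM

Overall dilution factor = 4 × 2.003 × 20.03 × 25.01 × 3 = 1.20 × 10⁴.
502 μM / 1.20 × 10⁴ = 0.0417 μM = 41.7 nM.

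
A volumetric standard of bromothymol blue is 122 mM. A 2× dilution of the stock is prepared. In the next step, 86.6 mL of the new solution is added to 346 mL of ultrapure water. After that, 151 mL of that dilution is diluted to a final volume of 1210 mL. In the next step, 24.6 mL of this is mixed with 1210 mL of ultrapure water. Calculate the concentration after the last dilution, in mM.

0.0304 mM

Overall dilution factor = 2 × 4.995 × 8.013 × 50.19 = 4018.
122 mM / 4018 = 0.0304 mM.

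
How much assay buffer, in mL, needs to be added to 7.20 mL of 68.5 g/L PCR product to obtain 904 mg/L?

538 mL

904 mg/L = 0.904 g/L.
V₂ = C₁V₁/C₂ = 68.5 × 7.20 / 0.904 = 546 mL.
Diluent to add = V₂ − V₁ = 546 − 7.20 = 538 mL.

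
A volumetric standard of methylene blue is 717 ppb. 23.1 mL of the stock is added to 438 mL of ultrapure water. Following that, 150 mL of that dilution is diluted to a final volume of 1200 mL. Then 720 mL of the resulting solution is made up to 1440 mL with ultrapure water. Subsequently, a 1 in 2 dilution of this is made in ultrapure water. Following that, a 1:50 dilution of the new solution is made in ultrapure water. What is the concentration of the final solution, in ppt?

Overall dilution factor = 19.96 × 8 × 2 × 2 × 50 = 3.19 × 10⁴.
717 ppb / 3.19 × 10⁴ = 0.0224 ppb = 22.4 ppt.

22.4 ppt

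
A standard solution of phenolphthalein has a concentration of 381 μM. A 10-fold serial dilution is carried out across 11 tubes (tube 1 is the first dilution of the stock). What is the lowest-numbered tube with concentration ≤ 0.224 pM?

tube 10

Tube n has concentration 381 μM / 10ⁿ.
Need 10ⁿ ≥ 381 μM / 0.224 pM = 1.70 × 10⁹, so n ≥ 9.23.
First such tube: n = 10.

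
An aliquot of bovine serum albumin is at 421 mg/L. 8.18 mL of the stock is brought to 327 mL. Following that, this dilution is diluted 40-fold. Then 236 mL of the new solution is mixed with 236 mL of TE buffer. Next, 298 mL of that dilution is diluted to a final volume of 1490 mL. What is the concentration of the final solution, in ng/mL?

Overall dilution factor = 39.98 × 40 × 2 × 5 = 1.60 × 10⁴.
421 mg/L / 1.60 × 10⁴ = 0.0263 mg/L = 26.3 ng/mL.

26.3 ng/mL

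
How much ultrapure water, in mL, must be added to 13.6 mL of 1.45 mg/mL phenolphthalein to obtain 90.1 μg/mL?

205 mL

90.1 μg/mL = 0.0901 mg/mL.
V₂ = C₁V₁/C₂ = 1.45 × 13.6 / 0.0901 = 219 mL.
Diluent to add = V₂ − V₁ = 219 − 13.6 = 205 mL.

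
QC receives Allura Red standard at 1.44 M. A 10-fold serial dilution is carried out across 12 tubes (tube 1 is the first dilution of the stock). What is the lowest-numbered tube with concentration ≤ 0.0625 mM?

Tube n has concentration 1.44 M / 10ⁿ.
Need 10ⁿ ≥ 1.44 M / 0.0625 mM = 2.30 × 10⁴, so n ≥ 4.36.
First such tube: n = 5.

tube 5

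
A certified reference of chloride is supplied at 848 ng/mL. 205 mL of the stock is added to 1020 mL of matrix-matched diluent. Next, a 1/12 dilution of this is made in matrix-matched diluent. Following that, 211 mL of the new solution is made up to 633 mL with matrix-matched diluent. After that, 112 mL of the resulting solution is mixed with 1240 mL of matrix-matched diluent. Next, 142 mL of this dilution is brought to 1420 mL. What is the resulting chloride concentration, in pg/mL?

Overall dilution factor = 5.976 × 12 × 3 × 12.07 × 10 = 2.60 × 10⁴.
848 ng/mL / 2.60 × 10⁴ = 0.0327 ng/mL = 32.7 pg/mL.

32.7 pg/mL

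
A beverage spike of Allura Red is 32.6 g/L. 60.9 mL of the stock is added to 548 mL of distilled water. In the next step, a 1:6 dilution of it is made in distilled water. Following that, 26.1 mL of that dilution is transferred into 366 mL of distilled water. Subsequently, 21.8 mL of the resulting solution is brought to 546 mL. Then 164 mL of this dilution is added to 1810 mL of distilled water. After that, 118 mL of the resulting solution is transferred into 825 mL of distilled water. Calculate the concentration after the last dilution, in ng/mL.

15.0 ng/mL

Overall dilution factor = 9.998 × 6 × 15.02 × 25.05 × 12.04 × 7.992 = 2.17 × 10⁶.
32.6 g/L / 2.17 × 10⁶ = 1.50 × 10⁻⁵ g/L = 15.0 ng/mL.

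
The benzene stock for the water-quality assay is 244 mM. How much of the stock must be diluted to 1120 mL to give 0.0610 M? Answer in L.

0.280 L

0.0610 M = 61.0 mM.
V₁ = C₂V₂/C₁ = 61.0 × 1120 / 244 = 280 mL = 0.280 L.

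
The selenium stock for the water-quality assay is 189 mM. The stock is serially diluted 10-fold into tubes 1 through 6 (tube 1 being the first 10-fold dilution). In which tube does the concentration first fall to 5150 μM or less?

tube 2

Tube n has concentration 189 mM / 10ⁿ.
Need 10ⁿ ≥ 189 mM / 5150 μM = 36.7, so n ≥ 1.56.
First such tube: n = 2.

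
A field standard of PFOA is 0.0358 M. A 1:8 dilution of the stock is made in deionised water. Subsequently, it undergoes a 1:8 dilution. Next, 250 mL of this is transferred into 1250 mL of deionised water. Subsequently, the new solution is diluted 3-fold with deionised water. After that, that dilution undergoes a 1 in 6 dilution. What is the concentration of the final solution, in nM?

Overall dilution factor = 8 × 8 × 6 × 3 × 6 = 6912.
0.0358 M / 6912 = 5.18 × 10⁻⁶ M = 5180 nM.

5180 nM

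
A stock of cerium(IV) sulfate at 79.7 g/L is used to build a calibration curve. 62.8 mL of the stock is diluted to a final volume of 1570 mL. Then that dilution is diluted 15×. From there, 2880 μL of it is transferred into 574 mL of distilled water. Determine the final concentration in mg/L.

Overall dilution factor = 25 × 15 × 200.3 = 7.51 × 10⁴.
79.7 g/L / 7.51 × 10⁴ = 1.06 × 10⁻³ g/L = 1.06 mg/L.

1.06 mg/L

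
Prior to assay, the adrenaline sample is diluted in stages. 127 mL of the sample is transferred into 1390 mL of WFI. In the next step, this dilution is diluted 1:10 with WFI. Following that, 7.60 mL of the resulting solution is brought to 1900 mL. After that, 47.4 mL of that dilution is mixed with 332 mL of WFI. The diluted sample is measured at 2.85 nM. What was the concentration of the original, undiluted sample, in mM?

Overall dilution factor = 11.94 × 10 × 250 × 8.004 = 2.39 × 10⁵.
Original = 2.85 nM × 2.39 × 10⁵ = 6.81 × 10⁵ nM = 0.681 mM.

0.681 mM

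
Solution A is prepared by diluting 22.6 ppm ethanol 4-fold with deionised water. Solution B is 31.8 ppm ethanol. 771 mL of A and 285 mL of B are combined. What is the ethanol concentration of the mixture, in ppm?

12.7 ppm

C_A = 22.6 ppm / 4 = 5.65 ppm.
C_mix = (C_A·V_A + C_B·V_B)/(V_A + V_B) = (5.65×771 + 31.8×285) / 1056 = 12.7 ppm.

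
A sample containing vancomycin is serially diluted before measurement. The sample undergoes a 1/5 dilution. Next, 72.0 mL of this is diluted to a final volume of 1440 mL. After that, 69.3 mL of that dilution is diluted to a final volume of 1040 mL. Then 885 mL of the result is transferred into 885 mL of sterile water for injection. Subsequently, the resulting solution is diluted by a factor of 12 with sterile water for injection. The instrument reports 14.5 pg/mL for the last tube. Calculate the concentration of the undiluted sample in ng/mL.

Overall dilution factor = 5 × 20 × 15.01 × 2 × 12 = 3.60 × 10⁴.
Original = 14.5 pg/mL × 3.60 × 10⁴ = 5.22 × 10⁵ pg/mL = 522 ng/mL.

522 ng/mL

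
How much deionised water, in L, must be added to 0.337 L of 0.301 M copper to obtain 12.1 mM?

12.1 mM = 0.0121 M.
V₂ = C₁V₁/C₂ = 0.301 × 0.337 / 0.0121 = 8.38 L.
Diluent to add = V₂ − V₁ = 8.38 − 0.337 = 8.05 L.

8.05 L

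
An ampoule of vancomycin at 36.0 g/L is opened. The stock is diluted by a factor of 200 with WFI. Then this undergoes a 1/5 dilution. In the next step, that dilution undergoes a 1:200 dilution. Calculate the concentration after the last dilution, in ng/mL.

Overall dilution factor = 200 × 5 × 200 = 2.00 × 10⁵.
36.0 g/L / 2.00 × 10⁵ = 1.80 × 10⁻⁴ g/L = 180 ng/mL.

180 ng/mL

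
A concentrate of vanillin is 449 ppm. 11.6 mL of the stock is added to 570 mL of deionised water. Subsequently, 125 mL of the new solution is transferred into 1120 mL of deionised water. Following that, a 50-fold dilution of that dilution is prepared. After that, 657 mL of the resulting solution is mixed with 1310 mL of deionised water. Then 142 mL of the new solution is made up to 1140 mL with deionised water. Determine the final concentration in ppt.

Overall dilution factor = 50.14 × 9.960 × 50 × 2.994 × 8.028 = 6.00 × 10⁵.
449 ppm / 6.00 × 10⁵ = 7.48 × 10⁻⁴ ppm = 748 ppt.

748 ppt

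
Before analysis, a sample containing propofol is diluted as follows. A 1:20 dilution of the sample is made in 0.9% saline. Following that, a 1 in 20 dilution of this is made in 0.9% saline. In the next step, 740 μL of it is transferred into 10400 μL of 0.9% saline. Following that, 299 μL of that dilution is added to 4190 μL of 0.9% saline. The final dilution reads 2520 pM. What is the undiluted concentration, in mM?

Overall dilution factor = 20 × 20 × 15.05 × 15.01 = 9.04 × 10⁴.
Original = 2520 pM × 9.04 × 10⁴ = 2.28 × 10⁸ pM = 0.228 mM.

0.228 mM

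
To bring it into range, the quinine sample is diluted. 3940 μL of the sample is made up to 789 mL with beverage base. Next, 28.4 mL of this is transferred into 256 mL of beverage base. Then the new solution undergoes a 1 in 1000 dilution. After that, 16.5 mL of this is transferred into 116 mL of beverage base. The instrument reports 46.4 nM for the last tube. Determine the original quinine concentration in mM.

747 mM

Overall dilution factor = 200.3 × 10.01 × 1000 × 8.030 = 1.61 × 10⁷.
Original = 46.4 nM × 1.61 × 10⁷ = 7.47 × 10⁸ nM = 747 mM.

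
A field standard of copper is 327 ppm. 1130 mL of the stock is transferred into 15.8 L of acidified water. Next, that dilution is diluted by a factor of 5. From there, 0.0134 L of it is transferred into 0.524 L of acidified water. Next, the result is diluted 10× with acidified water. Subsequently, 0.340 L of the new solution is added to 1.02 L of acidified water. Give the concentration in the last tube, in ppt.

Overall dilution factor = 14.98 × 5 × 40.10 × 10 × 4 = 1.20 × 10⁵.
327 ppm / 1.20 × 10⁵ = 2.72 × 10⁻³ ppm = 2720 ppt.

2720 ppt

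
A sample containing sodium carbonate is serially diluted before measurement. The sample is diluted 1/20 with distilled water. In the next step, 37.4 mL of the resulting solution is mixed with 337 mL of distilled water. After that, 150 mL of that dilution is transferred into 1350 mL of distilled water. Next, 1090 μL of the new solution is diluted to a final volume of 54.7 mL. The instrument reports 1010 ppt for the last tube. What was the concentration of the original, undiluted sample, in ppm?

Overall dilution factor = 20 × 10.01 × 10 × 50.18 = 1.00 × 10⁵.
Original = 1010 ppt × 1.00 × 10⁵ = 1.01 × 10⁸ ppt = 101 ppm.

101 ppm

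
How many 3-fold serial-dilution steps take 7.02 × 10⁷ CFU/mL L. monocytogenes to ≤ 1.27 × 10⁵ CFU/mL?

Need 3ⁿ ≥ 553, so n ≥ log(553)/log(3) = 5.75.
Minimum whole steps: n = 6.

6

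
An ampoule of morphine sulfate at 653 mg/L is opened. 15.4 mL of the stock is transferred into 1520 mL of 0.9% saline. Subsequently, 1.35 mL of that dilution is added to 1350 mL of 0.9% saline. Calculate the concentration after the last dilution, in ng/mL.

6.54 ng/mL

Overall dilution factor = 99.70 × 1001 = 9.98 × 10⁴.
653 mg/L / 9.98 × 10⁴ = 6.54 × 10⁻³ mg/L = 6.54 ng/mL.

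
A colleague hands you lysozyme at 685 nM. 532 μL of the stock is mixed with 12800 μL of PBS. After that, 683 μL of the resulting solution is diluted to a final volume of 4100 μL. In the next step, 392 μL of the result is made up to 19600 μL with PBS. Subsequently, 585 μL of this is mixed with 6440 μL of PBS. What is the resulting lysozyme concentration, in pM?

7.58 pM

Overall dilution factor = 25.06 × 6.003 × 50 × 12.01 = 9.03 × 10⁴.
685 nM / 9.03 × 10⁴ = 7.58 × 10⁻³ nM = 7.58 pM.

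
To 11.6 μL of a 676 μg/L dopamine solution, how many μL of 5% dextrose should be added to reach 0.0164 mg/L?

0.0164 mg/L = 16.4 μg/L.
V₂ = C₁V₁/C₂ = 676 × 11.6 / 16.4 = 478 μL.
Diluent to add = V₂ − V₁ = 478 − 11.6 = 467 μL.

467 μL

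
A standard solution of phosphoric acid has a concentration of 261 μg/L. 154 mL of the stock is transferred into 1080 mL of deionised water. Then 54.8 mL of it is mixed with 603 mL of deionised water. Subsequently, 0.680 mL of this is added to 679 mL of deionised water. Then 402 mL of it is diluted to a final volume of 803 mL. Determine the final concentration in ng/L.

1.36 ng/L

Overall dilution factor = 8.013 × 12.00 × 999.5 × 1.998 = 1.92 × 10⁵.
261 μg/L / 1.92 × 10⁵ = 1.36 × 10⁻³ μg/L = 1.36 ng/L.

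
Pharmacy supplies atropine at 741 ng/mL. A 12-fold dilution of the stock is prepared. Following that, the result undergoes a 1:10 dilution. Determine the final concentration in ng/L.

Overall dilution factor = 12 × 10 = 120.
741 ng/mL / 120 = 6.17 ng/mL = 6180 ng/L.

6180 ng/L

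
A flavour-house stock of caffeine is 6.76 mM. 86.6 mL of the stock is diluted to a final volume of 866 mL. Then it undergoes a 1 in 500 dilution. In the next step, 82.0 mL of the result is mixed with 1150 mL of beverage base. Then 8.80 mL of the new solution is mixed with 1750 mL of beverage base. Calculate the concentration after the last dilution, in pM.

Overall dilution factor = 10 × 500 × 15.02 × 199.9 = 1.50 × 10⁷.
6.76 mM / 1.50 × 10⁷ = 4.50 × 10⁻⁷ mM = 450 pM.

450 pM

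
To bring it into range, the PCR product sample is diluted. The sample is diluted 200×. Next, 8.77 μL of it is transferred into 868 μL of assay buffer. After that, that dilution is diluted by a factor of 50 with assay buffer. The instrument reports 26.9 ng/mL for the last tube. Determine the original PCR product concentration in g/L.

26.9 g/L

Overall dilution factor = 200 × 99.97 × 50 = 10.00 × 10⁵.
Original = 26.9 ng/mL × 10.00 × 10⁵ = 2.69 × 10⁷ ng/mL = 26.9 g/L.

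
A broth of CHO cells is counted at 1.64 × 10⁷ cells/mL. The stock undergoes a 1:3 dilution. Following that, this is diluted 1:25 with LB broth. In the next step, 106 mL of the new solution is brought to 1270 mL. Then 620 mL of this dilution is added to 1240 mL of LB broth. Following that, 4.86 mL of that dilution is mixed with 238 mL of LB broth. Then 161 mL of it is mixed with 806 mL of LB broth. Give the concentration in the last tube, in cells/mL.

Overall dilution factor = 3 × 25 × 11.98 × 3 × 49.97 × 6.006 = 8.09 × 10⁵.
1.64 × 10⁷ cells/mL / 8.09 × 10⁵ = 20.3 cells/mL.

20.3 cells/mL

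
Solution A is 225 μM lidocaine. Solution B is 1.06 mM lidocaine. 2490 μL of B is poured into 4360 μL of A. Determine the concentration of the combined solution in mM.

0.529 mM

C_B = 1.06 mM = 1060 μM.
C_mix = (C_A·V_A + C_B·V_B)/(V_A + V_B) = (225×4360 + 1060×2490) / 6850 = 529 μM = 0.529 mM.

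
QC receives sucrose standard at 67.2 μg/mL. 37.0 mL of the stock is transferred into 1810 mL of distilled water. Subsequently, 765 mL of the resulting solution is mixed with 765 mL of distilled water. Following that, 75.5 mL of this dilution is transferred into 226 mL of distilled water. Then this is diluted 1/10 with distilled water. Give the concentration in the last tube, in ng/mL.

Overall dilution factor = 49.92 × 2 × 3.993 × 10 = 3987.
67.2 μg/mL / 3987 = 0.0169 μg/mL = 16.9 ng/mL.

16.9 ng/mL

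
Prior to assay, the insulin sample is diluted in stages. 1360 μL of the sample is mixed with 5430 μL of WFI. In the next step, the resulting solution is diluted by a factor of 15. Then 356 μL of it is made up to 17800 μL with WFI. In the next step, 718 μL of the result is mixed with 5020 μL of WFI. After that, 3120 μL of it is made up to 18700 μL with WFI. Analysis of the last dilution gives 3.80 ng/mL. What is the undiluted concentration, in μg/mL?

Overall dilution factor = 4.993 × 15 × 50 × 7.992 × 5.994 = 1.79 × 10⁵.
Original = 3.80 ng/mL × 1.79 × 10⁵ = 6.82 × 10⁵ ng/mL = 682 μg/mL.

682 μg/mL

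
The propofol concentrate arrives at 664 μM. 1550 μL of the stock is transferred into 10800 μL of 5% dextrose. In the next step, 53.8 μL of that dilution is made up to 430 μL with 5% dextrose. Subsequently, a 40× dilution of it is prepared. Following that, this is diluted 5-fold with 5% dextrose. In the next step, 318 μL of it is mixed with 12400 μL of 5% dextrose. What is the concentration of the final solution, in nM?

Overall dilution factor = 7.968 × 7.993 × 40 × 5 × 39.99 = 5.09 × 10⁵.
664 μM / 5.09 × 10⁵ = 1.30 × 10⁻³ μM = 1.30 nM.

1.30 nM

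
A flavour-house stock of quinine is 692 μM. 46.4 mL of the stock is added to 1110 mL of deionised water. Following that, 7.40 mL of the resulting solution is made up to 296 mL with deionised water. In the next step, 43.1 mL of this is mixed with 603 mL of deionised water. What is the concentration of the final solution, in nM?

46.3 nM

Overall dilution factor = 24.92 × 40 × 14.99 = 1.49 × 10⁴.
692 μM / 1.49 × 10⁴ = 0.0463 μM = 46.3 nM.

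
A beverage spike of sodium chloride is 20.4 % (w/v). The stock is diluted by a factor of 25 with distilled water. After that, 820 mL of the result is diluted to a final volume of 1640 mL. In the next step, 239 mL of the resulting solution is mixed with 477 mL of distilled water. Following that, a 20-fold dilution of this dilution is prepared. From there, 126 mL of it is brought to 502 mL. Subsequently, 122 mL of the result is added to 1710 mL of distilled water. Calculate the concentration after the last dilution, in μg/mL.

1.14 μg/mL

Overall dilution factor = 25 × 2 × 2.996 × 20 × 3.984 × 15.02 = 1.79 × 10⁵.
20.4 % (w/v) / 1.79 × 10⁵ = 1.14 × 10⁻⁴ % (w/v) = 1.14 μg/mL.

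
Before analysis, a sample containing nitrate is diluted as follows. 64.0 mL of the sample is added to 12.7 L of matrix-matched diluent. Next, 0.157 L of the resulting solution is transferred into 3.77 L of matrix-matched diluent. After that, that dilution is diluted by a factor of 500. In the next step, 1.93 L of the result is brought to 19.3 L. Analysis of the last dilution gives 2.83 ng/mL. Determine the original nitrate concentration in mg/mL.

Overall dilution factor = 199.4 × 25.01 × 500 × 10 = 2.49 × 10⁷.
Original = 2.83 ng/mL × 2.49 × 10⁷ = 7.06 × 10⁷ ng/mL = 70.6 mg/mL.

70.6 mg/mL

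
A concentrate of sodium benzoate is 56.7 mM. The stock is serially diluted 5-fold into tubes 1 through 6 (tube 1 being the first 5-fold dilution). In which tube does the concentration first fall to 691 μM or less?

tube 3

Tube n has concentration 56.7 mM / 5ⁿ.
Need 5ⁿ ≥ 56.7 mM / 691 μM = 82.1, so n ≥ 2.74.
First such tube: n = 3.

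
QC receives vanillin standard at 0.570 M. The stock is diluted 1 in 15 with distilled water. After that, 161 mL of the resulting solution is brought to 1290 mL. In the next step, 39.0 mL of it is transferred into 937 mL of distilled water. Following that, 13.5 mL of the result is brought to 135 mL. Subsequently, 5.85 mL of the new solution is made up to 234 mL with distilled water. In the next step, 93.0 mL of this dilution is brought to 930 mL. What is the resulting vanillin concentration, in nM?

Overall dilution factor = 15 × 8.012 × 25.03 × 10 × 40 × 10 = 1.20 × 10⁷.
0.570 M / 1.20 × 10⁷ = 4.74 × 10⁻⁸ M = 47.4 nM.

47.4 nM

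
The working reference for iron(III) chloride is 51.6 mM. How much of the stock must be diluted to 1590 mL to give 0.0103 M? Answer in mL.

317 mL

0.0103 M = 10.3 mM.
V₁ = C₂V₂/C₁ = 10.3 × 1590 / 51.6 = 317 mL.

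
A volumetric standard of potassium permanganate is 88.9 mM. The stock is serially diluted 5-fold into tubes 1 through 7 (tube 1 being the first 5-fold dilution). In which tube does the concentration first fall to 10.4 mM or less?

tube 2

Tube n has concentration 88.9 mM / 5ⁿ.
Need 5ⁿ ≥ 88.9 mM / 10.4 mM = 8.55, so n ≥ 1.33.
First such tube: n = 2.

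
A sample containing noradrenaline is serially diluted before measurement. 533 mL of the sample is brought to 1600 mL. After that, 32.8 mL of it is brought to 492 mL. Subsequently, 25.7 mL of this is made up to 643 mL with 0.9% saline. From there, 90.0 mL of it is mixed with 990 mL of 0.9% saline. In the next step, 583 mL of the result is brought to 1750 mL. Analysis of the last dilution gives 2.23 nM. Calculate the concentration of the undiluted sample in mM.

Overall dilution factor = 3.002 × 15 × 25.02 × 12 × 3.002 = 4.06 × 10⁴.
Original = 2.23 nM × 4.06 × 10⁴ = 9.05 × 10⁴ nM = 0.0905 mM.

0.0905 mM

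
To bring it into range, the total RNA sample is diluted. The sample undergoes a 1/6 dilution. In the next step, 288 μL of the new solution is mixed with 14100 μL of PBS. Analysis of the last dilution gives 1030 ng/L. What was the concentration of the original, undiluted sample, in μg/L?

Overall dilution factor = 6 × 49.96 = 300.
Original = 1030 ng/L × 300 = 3.09 × 10⁵ ng/L = 309 μg/L.

309 μg/L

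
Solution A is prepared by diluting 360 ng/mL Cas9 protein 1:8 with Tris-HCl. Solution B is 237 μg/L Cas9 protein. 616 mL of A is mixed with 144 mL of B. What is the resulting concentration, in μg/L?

C_A = 360 ng/mL / 8 = 45.0 ng/mL.
C_B = 237 μg/L = 237 ng/mL.
C_mix = (C_A·V_A + C_B·V_B)/(V_A + V_B) = (45.0×616 + 237×144) / 760.0 = 81.4 ng/mL = 81.4 μg/L.

81.4 μg/L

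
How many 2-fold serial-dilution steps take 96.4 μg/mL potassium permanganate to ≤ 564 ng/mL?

Need 2ⁿ ≥ 171, so n ≥ log(171)/log(2) = 7.42.
Minimum whole steps: n = 8.

8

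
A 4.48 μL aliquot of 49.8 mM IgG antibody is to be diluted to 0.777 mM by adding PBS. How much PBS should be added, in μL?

283 μL

V₂ = C₁V₁/C₂ = 49.8 × 4.48 / 0.777 = 287 μL.
Diluent to add = V₂ − V₁ = 287 − 4.48 = 283 μL.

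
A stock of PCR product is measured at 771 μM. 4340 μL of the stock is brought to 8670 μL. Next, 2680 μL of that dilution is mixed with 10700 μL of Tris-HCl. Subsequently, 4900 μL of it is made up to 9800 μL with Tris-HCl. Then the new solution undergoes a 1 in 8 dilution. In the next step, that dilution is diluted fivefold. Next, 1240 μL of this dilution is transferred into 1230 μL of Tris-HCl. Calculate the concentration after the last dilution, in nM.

485 nM

Overall dilution factor = 1.998 × 4.993 × 2 × 8 × 5 × 1.992 = 1589.
771 μM / 1589 = 0.485 μM = 485 nM.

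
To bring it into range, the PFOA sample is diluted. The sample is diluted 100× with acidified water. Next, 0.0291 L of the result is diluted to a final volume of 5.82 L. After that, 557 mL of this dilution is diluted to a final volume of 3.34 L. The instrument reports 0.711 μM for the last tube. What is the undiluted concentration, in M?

0.0853 M

Overall dilution factor = 100 × 200 × 5.996 = 1.20 × 10⁵.
Original = 0.711 μM × 1.20 × 10⁵ = 8.53 × 10⁴ μM = 0.0853 M.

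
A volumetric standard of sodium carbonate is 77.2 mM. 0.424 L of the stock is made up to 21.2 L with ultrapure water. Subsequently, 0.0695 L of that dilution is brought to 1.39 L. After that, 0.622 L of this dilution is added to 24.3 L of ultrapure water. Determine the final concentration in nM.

Overall dilution factor = 50 × 20 × 40.07 = 4.01 × 10⁴.
77.2 mM / 4.01 × 10⁴ = 1.93 × 10⁻³ mM = 1930 nM.

1930 nM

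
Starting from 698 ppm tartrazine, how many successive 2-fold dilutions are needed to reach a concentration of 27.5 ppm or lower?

Need 2ⁿ ≥ 25.4, so n ≥ log(25.4)/log(2) = 4.67.
Minimum whole steps: n = 5.

5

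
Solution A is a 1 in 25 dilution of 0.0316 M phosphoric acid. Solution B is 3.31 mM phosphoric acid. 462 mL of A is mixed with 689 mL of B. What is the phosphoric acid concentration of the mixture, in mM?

2.49 mM

C_A = 0.0316 M / 25 = 1.26 × 10⁻³ M.
C_B = 3.31 mM = 3.31 × 10⁻³ M.
C_mix = (C_A·V_A + C_B·V_B)/(V_A + V_B) = (1.26 × 10⁻³×462 + 3.31 × 10⁻³×689) / 1151 = 2.49 × 10⁻³ M = 2.49 mM.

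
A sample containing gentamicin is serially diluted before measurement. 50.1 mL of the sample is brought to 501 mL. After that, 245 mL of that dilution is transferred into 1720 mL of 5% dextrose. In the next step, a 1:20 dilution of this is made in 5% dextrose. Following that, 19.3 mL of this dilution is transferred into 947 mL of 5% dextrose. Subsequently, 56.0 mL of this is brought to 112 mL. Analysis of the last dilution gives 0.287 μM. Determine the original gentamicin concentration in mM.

Overall dilution factor = 10 × 8.020 × 20 × 50.07 × 2 = 1.61 × 10⁵.
Original = 0.287 μM × 1.61 × 10⁵ = 4.61 × 10⁴ μM = 46.1 mM.

46.1 mM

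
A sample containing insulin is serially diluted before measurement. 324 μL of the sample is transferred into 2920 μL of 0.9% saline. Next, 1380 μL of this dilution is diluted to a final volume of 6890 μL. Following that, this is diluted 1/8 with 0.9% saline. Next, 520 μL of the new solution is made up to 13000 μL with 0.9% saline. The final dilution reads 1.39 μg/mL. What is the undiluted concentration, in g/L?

Overall dilution factor = 10.01 × 4.993 × 8 × 25 = 9998.
Original = 1.39 μg/mL × 9998 = 1.39 × 10⁴ μg/mL = 13.9 g/L.

13.9 g/L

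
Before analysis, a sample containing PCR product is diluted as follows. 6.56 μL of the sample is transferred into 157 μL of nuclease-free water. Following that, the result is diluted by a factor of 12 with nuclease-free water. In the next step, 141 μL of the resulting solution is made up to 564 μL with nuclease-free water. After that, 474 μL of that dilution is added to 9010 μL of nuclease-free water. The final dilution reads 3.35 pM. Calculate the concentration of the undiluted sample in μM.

0.0802 μM

Overall dilution factor = 24.93 × 12 × 4 × 20.01 = 2.39 × 10⁴.
Original = 3.35 pM × 2.39 × 10⁴ = 8.02 × 10⁴ pM = 0.0802 μM.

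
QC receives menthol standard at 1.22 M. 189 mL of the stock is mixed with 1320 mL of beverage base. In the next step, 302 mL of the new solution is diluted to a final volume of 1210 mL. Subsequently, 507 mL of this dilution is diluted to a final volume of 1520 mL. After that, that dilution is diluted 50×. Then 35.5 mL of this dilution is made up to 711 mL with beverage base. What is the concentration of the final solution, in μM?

Overall dilution factor = 7.984 × 4.007 × 2.998 × 50 × 20.03 = 9.60 × 10⁴.
1.22 M / 9.60 × 10⁴ = 1.27 × 10⁻⁵ M = 12.7 μM.

12.7 μM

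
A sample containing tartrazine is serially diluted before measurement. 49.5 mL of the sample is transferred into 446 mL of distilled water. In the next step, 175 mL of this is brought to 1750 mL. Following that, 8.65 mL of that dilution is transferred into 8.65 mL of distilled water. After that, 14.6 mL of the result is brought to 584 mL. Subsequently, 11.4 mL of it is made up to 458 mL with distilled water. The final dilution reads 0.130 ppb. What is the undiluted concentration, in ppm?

41.8 ppm

Overall dilution factor = 10.01 × 10 × 2 × 40 × 40.18 = 3.22 × 10⁵.
Original = 0.130 ppb × 3.22 × 10⁵ = 4.18 × 10⁴ ppb = 41.8 ppm.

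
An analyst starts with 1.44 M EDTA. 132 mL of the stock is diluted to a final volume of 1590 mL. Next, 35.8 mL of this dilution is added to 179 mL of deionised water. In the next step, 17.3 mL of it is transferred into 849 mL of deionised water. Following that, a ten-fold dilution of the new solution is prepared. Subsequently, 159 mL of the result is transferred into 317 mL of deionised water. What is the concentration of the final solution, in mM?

Overall dilution factor = 12.05 × 6 × 50.08 × 10 × 2.994 = 1.08 × 10⁵.
1.44 M / 1.08 × 10⁵ = 1.33 × 10⁻⁵ M = 0.0133 mM.

0.0133 mM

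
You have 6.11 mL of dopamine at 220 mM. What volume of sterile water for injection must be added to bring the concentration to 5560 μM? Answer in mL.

236 mL

5560 μM = 5.56 mM.
V₂ = C₁V₁/C₂ = 220 × 6.11 / 5.56 = 242 mL.
Diluent to add = V₂ − V₁ = 242 − 6.11 = 236 mL.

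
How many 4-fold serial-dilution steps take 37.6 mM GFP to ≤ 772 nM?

8

Need 4ⁿ ≥ 4.87 × 10⁴, so n ≥ log(4.87 × 10⁴)/log(4) = 7.79.
Minimum whole steps: n = 8.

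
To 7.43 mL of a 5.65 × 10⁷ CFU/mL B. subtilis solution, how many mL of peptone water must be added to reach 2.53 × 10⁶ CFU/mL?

158 mL

V₂ = C₁V₁/C₂ = 5.65 × 10⁷ × 7.43 / 2.53 × 10⁶ = 166 mL.
Diluent to add = V₂ − V₁ = 166 − 7.43 = 158 mL.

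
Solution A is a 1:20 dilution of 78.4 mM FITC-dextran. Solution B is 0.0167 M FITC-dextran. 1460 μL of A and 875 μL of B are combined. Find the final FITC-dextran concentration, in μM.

C_A = 78.4 mM / 20 = 3.92 mM.
C_B = 0.0167 M = 16.7 mM.
C_mix = (C_A·V_A + C_B·V_B)/(V_A + V_B) = (3.92×1460 + 16.7×875) / 2335 = 8.71 mM = 8710 μM.

8710 μM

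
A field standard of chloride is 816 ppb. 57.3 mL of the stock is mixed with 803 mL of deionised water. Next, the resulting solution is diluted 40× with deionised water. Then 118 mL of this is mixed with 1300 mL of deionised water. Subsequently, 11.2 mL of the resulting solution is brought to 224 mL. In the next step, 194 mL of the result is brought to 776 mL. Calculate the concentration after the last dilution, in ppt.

Overall dilution factor = 15.01 × 40 × 12.02 × 20 × 4 = 5.77 × 10⁵.
816 ppb / 5.77 × 10⁵ = 1.41 × 10⁻³ ppb = 1.41 ppt.

1.41 ppt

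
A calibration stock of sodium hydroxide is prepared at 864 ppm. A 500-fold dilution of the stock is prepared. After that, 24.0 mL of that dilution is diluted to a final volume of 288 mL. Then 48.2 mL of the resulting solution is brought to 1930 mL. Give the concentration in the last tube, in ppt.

Overall dilution factor = 500 × 12 × 40.04 = 2.40 × 10⁵.
864 ppm / 2.40 × 10⁵ = 3.60 × 10⁻³ ppm = 3600 ppt.

3600 ppt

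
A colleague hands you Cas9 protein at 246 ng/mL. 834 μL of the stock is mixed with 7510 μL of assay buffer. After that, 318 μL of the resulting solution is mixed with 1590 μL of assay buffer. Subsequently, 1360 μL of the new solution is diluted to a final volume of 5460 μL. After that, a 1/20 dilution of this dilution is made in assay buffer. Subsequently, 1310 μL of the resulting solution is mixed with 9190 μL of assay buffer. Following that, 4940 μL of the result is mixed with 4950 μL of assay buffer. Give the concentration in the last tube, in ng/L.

Overall dilution factor = 10.00 × 6 × 4.015 × 20 × 8.015 × 2.002 = 7.73 × 10⁴.
246 ng/mL / 7.73 × 10⁴ = 3.18 × 10⁻³ ng/mL = 3.18 ng/L.

3.18 ng/L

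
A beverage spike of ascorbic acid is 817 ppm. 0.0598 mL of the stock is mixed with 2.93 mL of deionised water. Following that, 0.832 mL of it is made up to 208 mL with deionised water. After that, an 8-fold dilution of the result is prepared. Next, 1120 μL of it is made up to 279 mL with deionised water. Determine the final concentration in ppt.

32.8 ppt

Overall dilution factor = 50.00 × 250 × 8 × 249.1 = 2.49 × 10⁷.
817 ppm / 2.49 × 10⁷ = 3.28 × 10⁻⁵ ppm = 32.8 ppt.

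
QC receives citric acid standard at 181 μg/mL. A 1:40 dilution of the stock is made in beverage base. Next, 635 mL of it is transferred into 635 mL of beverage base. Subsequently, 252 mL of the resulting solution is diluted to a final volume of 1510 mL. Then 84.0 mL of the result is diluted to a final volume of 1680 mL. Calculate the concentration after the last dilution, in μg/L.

Overall dilution factor = 40 × 2 × 5.992 × 20 = 9587.
181 μg/mL / 9587 = 0.0189 μg/mL = 18.9 μg/L.

18.9 μg/L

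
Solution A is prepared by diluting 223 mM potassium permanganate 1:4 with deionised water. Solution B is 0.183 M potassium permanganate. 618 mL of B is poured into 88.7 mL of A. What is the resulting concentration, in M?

0.167 M

C_A = 223 mM / 4 = 55.8 mM.
C_B = 0.183 M = 183 mM.
C_mix = (C_A·V_A + C_B·V_B)/(V_A + V_B) = (55.8×88.7 + 183×618) / 706.7 = 167 mM = 0.167 M.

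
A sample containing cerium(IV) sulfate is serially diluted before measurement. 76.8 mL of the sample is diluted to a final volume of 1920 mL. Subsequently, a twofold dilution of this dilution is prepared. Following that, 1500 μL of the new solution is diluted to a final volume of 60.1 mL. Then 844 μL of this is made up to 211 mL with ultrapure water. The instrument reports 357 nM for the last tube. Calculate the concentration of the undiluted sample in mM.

Overall dilution factor = 25 × 2 × 40.07 × 250 = 5.01 × 10⁵.
Original = 357 nM × 5.01 × 10⁵ = 1.79 × 10⁸ nM = 179 mM.

179 mM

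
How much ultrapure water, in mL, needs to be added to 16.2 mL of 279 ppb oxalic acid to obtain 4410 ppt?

4410 ppt = 4.41 ppb.
V₂ = C₁V₁/C₂ = 279 × 16.2 / 4.41 = 1025 mL.
Diluent to add = V₂ − V₁ = 1025 − 16.2 = 1010 mL.

1010 mL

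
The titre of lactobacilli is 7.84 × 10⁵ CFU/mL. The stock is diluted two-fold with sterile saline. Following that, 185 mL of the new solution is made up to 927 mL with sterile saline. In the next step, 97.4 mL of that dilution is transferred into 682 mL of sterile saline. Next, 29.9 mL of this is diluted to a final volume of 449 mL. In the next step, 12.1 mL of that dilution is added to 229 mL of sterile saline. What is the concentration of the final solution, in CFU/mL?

Overall dilution factor = 2 × 5.011 × 8.002 × 15.02 × 19.93 = 2.40 × 10⁴.
7.84 × 10⁵ CFU/mL / 2.40 × 10⁴ = 32.7 CFU/mL.

32.7 CFU/mL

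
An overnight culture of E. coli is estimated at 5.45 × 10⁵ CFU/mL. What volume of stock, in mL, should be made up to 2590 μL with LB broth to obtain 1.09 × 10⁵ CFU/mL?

V₁ = C₂V₂/C₁ = 1.09 × 10⁵ × 2590 / 5.45 × 10⁵ = 518 μL = 0.518 mL.

0.518 mL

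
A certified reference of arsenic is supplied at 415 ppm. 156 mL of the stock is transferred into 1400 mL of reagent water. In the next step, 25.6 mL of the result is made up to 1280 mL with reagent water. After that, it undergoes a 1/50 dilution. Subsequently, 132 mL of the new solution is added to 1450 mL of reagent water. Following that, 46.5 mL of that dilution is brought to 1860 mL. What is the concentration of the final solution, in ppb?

0.0347 ppb

Overall dilution factor = 9.974 × 50 × 50 × 11.98 × 40 = 1.20 × 10⁷.
415 ppm / 1.20 × 10⁷ = 3.47 × 10⁻⁵ ppm = 0.0347 ppb.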